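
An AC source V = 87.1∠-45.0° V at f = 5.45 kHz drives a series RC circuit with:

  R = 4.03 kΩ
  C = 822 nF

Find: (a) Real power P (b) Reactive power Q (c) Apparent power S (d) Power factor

Step 1 — Angular frequency: ω = 2π·f = 2π·5450 = 3.424e+04 rad/s.
Step 2 — Component impedances:
  R: Z = R = 4030 Ω
  C: Z = 1/(jωC) = -j/(ω·C) = 0 - j35.53 Ω
Step 3 — Series combination: Z_total = R + C = 4030 - j35.53 Ω = 4030∠-0.5° Ω.
Step 4 — Source phasor: V = 87.1∠-45.0° V = 61.59 - j61.59 V.
Step 5 — Current: I = V / Z = 0.01542 - j0.01515 A = 0.02161∠-44.5° A.
Step 6 — Complex power: S = V·I* = 1.882 - j0.01659 VA.
Step 7 — Real power: P = Re(S) = 1.882 W.
Step 8 — Reactive power: Q = Im(S) = -0.01659 VAR.
Step 9 — Apparent power: |S| = 1.882 VA.
Step 10 — Power factor: PF = P/|S| = 1 (leading).

(a) P = 1.882 W  (b) Q = -0.01659 VAR  (c) S = 1.882 VA  (d) PF = 1 (leading)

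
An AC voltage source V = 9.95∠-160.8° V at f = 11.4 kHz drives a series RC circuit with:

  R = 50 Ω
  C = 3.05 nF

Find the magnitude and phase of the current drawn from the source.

Step 1 — Angular frequency: ω = 2π·f = 2π·1.14e+04 = 7.163e+04 rad/s.
Step 2 — Component impedances:
  R: Z = R = 50 Ω
  C: Z = 1/(jωC) = -j/(ω·C) = 0 - j4577 Ω
Step 3 — Series combination: Z_total = R + C = 50 - j4577 Ω = 4578∠-89.4° Ω.
Step 4 — Source phasor: V = 9.95∠-160.8° V = -9.397 - j3.272 V.
Step 5 — Ohm's law: I = V / Z_total = (-9.397 - j3.272) / (50 - j4577) = 0.0006924 - j0.00206 A.
Step 6 — Convert to polar: |I| = 0.002174 A, ∠I = -71.4°.

I = 0.002174∠-71.4° A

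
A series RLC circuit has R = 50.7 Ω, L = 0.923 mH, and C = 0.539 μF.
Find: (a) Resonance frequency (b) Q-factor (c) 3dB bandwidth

Step 1 — Resonance: ω₀ = 1/√(LC) = 1/√(0.000923·5.39e-07) = 4.483e+04 rad/s.
Step 2 — f₀ = ω₀/(2π) = 7136 Hz.
Step 3 — Series Q: Q = ω₀L/R = 4.483e+04·0.000923/50.7 = 0.8162.
Step 4 — Bandwidth: Δω = ω₀/Q = 5.493e+04 rad/s; BW = Δω/(2π) = 8742 Hz.

(a) f₀ = 7136 Hz  (b) Q = 0.8162  (c) BW = 8742 Hz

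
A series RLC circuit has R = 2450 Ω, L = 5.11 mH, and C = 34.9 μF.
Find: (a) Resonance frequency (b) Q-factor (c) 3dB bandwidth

Step 1 — Resonance: ω₀ = 1/√(LC) = 1/√(0.00511·3.49e-05) = 2368 rad/s.
Step 2 — f₀ = ω₀/(2π) = 376.9 Hz.
Step 3 — Series Q: Q = ω₀L/R = 2368·0.00511/2450 = 0.004939.
Step 4 — Bandwidth: Δω = ω₀/Q = 4.795e+05 rad/s; BW = Δω/(2π) = 7.631e+04 Hz.

(a) f₀ = 376.9 Hz  (b) Q = 0.004939  (c) BW = 7.631e+04 Hz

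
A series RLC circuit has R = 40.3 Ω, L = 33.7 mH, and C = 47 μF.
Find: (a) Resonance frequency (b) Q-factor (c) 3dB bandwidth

Step 1 — Resonance: ω₀ = 1/√(LC) = 1/√(0.0337·4.7e-05) = 794.6 rad/s.
Step 2 — f₀ = ω₀/(2π) = 126.5 Hz.
Step 3 — Series Q: Q = ω₀L/R = 794.6·0.0337/40.3 = 0.6644.
Step 4 — Bandwidth: Δω = ω₀/Q = 1196 rad/s; BW = Δω/(2π) = 190.3 Hz.

(a) f₀ = 126.5 Hz  (b) Q = 0.6644  (c) BW = 190.3 Hz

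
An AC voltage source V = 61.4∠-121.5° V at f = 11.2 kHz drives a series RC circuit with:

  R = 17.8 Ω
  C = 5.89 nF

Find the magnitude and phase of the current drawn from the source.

Step 1 — Angular frequency: ω = 2π·f = 2π·1.12e+04 = 7.037e+04 rad/s.
Step 2 — Component impedances:
  R: Z = R = 17.8 Ω
  C: Z = 1/(jωC) = -j/(ω·C) = 0 - j2413 Ω
Step 3 — Series combination: Z_total = R + C = 17.8 - j2413 Ω = 2413∠-89.6° Ω.
Step 4 — Source phasor: V = 61.4∠-121.5° V = -32.08 - j52.35 V.
Step 5 — Ohm's law: I = V / Z_total = (-32.08 - j52.35) / (17.8 - j2413) = 0.0216 - j0.01346 A.
Step 6 — Convert to polar: |I| = 0.02545 A, ∠I = -31.9°.

I = 0.02545∠-31.9° A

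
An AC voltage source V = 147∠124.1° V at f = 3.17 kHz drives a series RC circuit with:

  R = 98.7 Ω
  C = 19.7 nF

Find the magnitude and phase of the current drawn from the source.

Step 1 — Angular frequency: ω = 2π·f = 2π·3170 = 1.992e+04 rad/s.
Step 2 — Component impedances:
  R: Z = R = 98.7 Ω
  C: Z = 1/(jωC) = -j/(ω·C) = 0 - j2549 Ω
Step 3 — Series combination: Z_total = R + C = 98.7 - j2549 Ω = 2550∠-87.8° Ω.
Step 4 — Source phasor: V = 147∠124.1° V = -82.41 + j121.7 V.
Step 5 — Ohm's law: I = V / Z_total = (-82.41 + j121.7) / (98.7 - j2549) = -0.04894 - j0.03044 A.
Step 6 — Convert to polar: |I| = 0.05764 A, ∠I = -148.1°.

I = 0.05764∠-148.1° A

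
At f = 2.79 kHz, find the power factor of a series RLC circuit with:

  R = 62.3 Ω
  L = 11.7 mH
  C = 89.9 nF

Step 1 — Angular frequency: ω = 2π·f = 2π·2790 = 1.753e+04 rad/s.
Step 2 — Component impedances:
  R: Z = R = 62.3 Ω
  L: Z = jωL = j·1.753e+04·0.0117 = 0 + j205.1 Ω
  C: Z = 1/(jωC) = -j/(ω·C) = 0 - j634.5 Ω
Step 3 — Series combination: Z_total = R + L + C = 62.3 - j429.4 Ω = 433.9∠-81.7° Ω.
Step 4 — Power factor: PF = cos(φ) = Re(Z)/|Z| = 62.3/433.9 = 0.1436.
Step 5 — Type: Im(Z) = -429.4 ⇒ leading (phase φ = -81.7°).

PF = 0.1436 (leading, φ = -81.7°)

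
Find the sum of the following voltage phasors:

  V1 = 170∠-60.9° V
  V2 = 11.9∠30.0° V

Step 1 — Convert each phasor to rectangular form:
  V1 = 170·(cos(-60.9°) + j·sin(-60.9°)) = 82.68 - j148.5 V
  V2 = 11.9·(cos(30.0°) + j·sin(30.0°)) = 10.31 + j5.95 V
Step 2 — Sum components: V_total = 92.98 - j142.6 V.
Step 3 — Convert to polar: |V_total| = 170.2 V, ∠V_total = -56.9°.

V_total = 170.2∠-56.9° V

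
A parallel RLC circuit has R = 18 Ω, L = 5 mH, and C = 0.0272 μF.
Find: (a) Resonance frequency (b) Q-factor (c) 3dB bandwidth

Step 1 — Resonance: ω₀ = 1/√(LC) = 1/√(0.005·2.72e-08) = 8.575e+04 rad/s.
Step 2 — f₀ = ω₀/(2π) = 1.365e+04 Hz.
Step 3 — Parallel Q: Q = R/(ω₀L) = 18/(8.575e+04·0.005) = 0.04198.
Step 4 — Bandwidth: Δω = ω₀/Q = 2.042e+06 rad/s; BW = Δω/(2π) = 3.251e+05 Hz.

(a) f₀ = 1.365e+04 Hz  (b) Q = 0.04198  (c) BW = 3.251e+05 Hz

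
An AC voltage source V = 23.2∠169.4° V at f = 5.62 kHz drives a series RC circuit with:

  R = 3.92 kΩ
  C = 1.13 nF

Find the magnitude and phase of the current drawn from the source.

Step 1 — Angular frequency: ω = 2π·f = 2π·5620 = 3.531e+04 rad/s.
Step 2 — Component impedances:
  R: Z = R = 3920 Ω
  C: Z = 1/(jωC) = -j/(ω·C) = 0 - j2.506e+04 Ω
Step 3 — Series combination: Z_total = R + C = 3920 - j2.506e+04 Ω = 2.537e+04∠-81.1° Ω.
Step 4 — Source phasor: V = 23.2∠169.4° V = -22.8 + j4.268 V.
Step 5 — Ohm's law: I = V / Z_total = (-22.8 + j4.268) / (3920 - j2.506e+04) = -0.0003052 - j0.0008622 A.
Step 6 — Convert to polar: |I| = 0.0009146 A, ∠I = -109.5°.

I = 0.0009146∠-109.5° A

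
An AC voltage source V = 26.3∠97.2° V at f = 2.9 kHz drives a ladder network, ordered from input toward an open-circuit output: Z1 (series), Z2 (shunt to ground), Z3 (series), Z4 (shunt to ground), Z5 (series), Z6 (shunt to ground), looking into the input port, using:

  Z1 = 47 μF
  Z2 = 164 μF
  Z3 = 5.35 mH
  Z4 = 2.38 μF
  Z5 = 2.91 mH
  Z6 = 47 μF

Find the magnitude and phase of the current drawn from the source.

Step 1 — Angular frequency: ω = 2π·f = 2π·2900 = 1.822e+04 rad/s.
Step 2 — Component impedances:
  Z1: Z = 1/(jωC) = -j/(ω·C) = 0 - j1.168 Ω
  Z2: Z = 1/(jωC) = -j/(ω·C) = 0 - j0.3346 Ω
  Z3: Z = jωL = j·1.822e+04·0.00535 = 0 + j97.48 Ω
  Z4: Z = 1/(jωC) = -j/(ω·C) = 0 - j23.06 Ω
  Z5: Z = jωL = j·1.822e+04·0.00291 = 0 + j53.02 Ω
  Z6: Z = 1/(jωC) = -j/(ω·C) = 0 - j1.168 Ω
Step 3 — Ladder network (open output): work backward from the far end, alternating series and parallel combinations. Z_in = 0 - j1.504 Ω = 1.504∠-90.0° Ω.
Step 4 — Source phasor: V = 26.3∠97.2° V = -3.296 + j26.09 V.
Step 5 — Ohm's law: I = V / Z_total = (-3.296 + j26.09) / (0 - j1.504) = -17.34 - j2.191 A.
Step 6 — Convert to polar: |I| = 17.48 A, ∠I = -172.8°.

I = 17.48∠-172.8° A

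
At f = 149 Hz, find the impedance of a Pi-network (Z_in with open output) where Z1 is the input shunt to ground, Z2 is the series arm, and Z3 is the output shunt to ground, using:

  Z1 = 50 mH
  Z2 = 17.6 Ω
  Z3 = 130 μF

Step 1 — Angular frequency: ω = 2π·f = 2π·149 = 936.2 rad/s.
Step 2 — Component impedances:
  Z1: Z = jωL = j·936.2·0.05 = 0 + j46.81 Ω
  Z2: Z = R = 17.6 Ω
  Z3: Z = 1/(jωC) = -j/(ω·C) = 0 - j8.217 Ω
Step 3 — With open output, the series arm Z2 and the output shunt Z3 appear in series to ground: Z2 + Z3 = 17.6 - j8.217 Ω.
Step 4 — Parallel with input shunt Z1: Z_in = Z1 || (Z2 + Z3) = 21.43 - j0.1911 Ω = 21.44∠-0.5° Ω.

Z = 21.43 - j0.1911 Ω = 21.44∠-0.5° Ω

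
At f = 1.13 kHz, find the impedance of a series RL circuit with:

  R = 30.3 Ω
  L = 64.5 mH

Step 1 — Angular frequency: ω = 2π·f = 2π·1130 = 7100 rad/s.
Step 2 — Component impedances:
  R: Z = R = 30.3 Ω
  L: Z = jωL = j·7100·0.0645 = 0 + j457.9 Ω
Step 3 — Series combination: Z_total = R + L = 30.3 + j457.9 Ω = 459∠86.2° Ω.

Z = 30.3 + j457.9 Ω = 459∠86.2° Ω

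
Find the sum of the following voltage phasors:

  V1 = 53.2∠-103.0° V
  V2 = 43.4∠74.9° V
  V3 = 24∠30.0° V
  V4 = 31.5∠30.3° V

Step 1 — Convert each phasor to rectangular form:
  V1 = 53.2·(cos(-103.0°) + j·sin(-103.0°)) = -11.97 - j51.84 V
  V2 = 43.4·(cos(74.9°) + j·sin(74.9°)) = 11.31 + j41.9 V
  V3 = 24·(cos(30.0°) + j·sin(30.0°)) = 20.78 + j12 V
  V4 = 31.5·(cos(30.3°) + j·sin(30.3°)) = 27.2 + j15.89 V
Step 2 — Sum components: V_total = 47.32 + j17.96 V.
Step 3 — Convert to polar: |V_total| = 50.61 V, ∠V_total = 20.8°.

V_total = 50.61∠20.8° V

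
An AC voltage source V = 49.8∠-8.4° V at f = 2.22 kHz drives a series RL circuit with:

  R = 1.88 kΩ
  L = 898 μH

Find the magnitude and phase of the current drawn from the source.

Step 1 — Angular frequency: ω = 2π·f = 2π·2220 = 1.395e+04 rad/s.
Step 2 — Component impedances:
  R: Z = R = 1880 Ω
  L: Z = jωL = j·1.395e+04·0.000898 = 0 + j12.53 Ω
Step 3 — Series combination: Z_total = R + L = 1880 + j12.53 Ω = 1880∠0.4° Ω.
Step 4 — Source phasor: V = 49.8∠-8.4° V = 49.27 - j7.275 V.
Step 5 — Ohm's law: I = V / Z_total = (49.27 - j7.275) / (1880 + j12.53) = 0.02618 - j0.004044 A.
Step 6 — Convert to polar: |I| = 0.02649 A, ∠I = -8.8°.

I = 0.02649∠-8.8° A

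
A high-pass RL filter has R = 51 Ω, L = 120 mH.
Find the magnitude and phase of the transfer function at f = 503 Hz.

Step 1 — Angular frequency: ω = 2π·503 = 3160 rad/s.
Step 2 — Transfer function: H(jω) = jωL/(R + jωL).
Step 3 — Numerator jωL = j·379.3; denominator R + jωL = 51 + j379.3.
Step 4 — H = 0.9822 + j0.1321.
Step 5 — Magnitude: |H| = 0.9911 (-0.1 dB); phase: φ = 7.7°.

|H| = 0.9911 (-0.1 dB), φ = 7.7°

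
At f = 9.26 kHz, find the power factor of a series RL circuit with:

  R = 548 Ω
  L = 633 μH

Step 1 — Angular frequency: ω = 2π·f = 2π·9260 = 5.818e+04 rad/s.
Step 2 — Component impedances:
  R: Z = R = 548 Ω
  L: Z = jωL = j·5.818e+04·0.000633 = 0 + j36.83 Ω
Step 3 — Series combination: Z_total = R + L = 548 + j36.83 Ω = 549.2∠3.8° Ω.
Step 4 — Power factor: PF = cos(φ) = Re(Z)/|Z| = 548/549.24 = 0.9977.
Step 5 — Type: Im(Z) = 36.83 ⇒ lagging (phase φ = 3.8°).

PF = 0.9977 (lagging, φ = 3.8°)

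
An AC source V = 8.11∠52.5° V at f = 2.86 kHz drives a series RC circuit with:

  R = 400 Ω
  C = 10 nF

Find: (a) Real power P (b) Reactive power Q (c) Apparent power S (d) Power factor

Step 1 — Angular frequency: ω = 2π·f = 2π·2860 = 1.797e+04 rad/s.
Step 2 — Component impedances:
  R: Z = R = 400 Ω
  C: Z = 1/(jωC) = -j/(ω·C) = 0 - j5565 Ω
Step 3 — Series combination: Z_total = R + C = 400 - j5565 Ω = 5579∠-85.9° Ω.
Step 4 — Source phasor: V = 8.11∠52.5° V = 4.937 + j6.434 V.
Step 5 — Current: I = V / Z = -0.001087 + j0.0009653 A = 0.001454∠138.4° A.
Step 6 — Complex power: S = V·I* = 0.0008452 - j0.01176 VA.
Step 7 — Real power: P = Re(S) = 0.0008452 W.
Step 8 — Reactive power: Q = Im(S) = -0.01176 VAR.
Step 9 — Apparent power: |S| = 0.01179 VA.
Step 10 — Power factor: PF = P/|S| = 0.07169 (leading).

(a) P = 0.0008452 W  (b) Q = -0.01176 VAR  (c) S = 0.01179 VA  (d) PF = 0.07169 (leading)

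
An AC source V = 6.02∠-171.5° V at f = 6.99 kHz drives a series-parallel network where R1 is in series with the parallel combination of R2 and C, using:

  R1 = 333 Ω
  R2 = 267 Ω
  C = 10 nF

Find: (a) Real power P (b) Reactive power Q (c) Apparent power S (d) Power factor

Step 1 — Angular frequency: ω = 2π·f = 2π·6990 = 4.392e+04 rad/s.
Step 2 — Component impedances:
  R1: Z = R = 333 Ω
  R2: Z = R = 267 Ω
  C: Z = 1/(jωC) = -j/(ω·C) = 0 - j2277 Ω
Step 3 — Parallel branch: R2 || C = 1/(1/R2 + 1/C) = 263.4 - j30.89 Ω.
Step 4 — Series with R1: Z_total = R1 + (R2 || C) = 596.4 - j30.89 Ω = 597.2∠-3.0° Ω.
Step 5 — Source phasor: V = 6.02∠-171.5° V = -5.954 - j0.8898 V.
Step 6 — Current: I = V / Z = -0.00988 - j0.002004 A = 0.01008∠-168.5° A.
Step 7 — Complex power: S = V·I* = 0.0606 - j0.003139 VA.
Step 8 — Real power: P = Re(S) = 0.0606 W.
Step 9 — Reactive power: Q = Im(S) = -0.003139 VAR.
Step 10 — Apparent power: |S| = 0.06069 VA.
Step 11 — Power factor: PF = P/|S| = 0.9987 (leading).

(a) P = 0.0606 W  (b) Q = -0.003139 VAR  (c) S = 0.06069 VA  (d) PF = 0.9987 (leading)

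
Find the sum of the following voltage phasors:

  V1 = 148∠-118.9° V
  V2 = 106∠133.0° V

Step 1 — Convert each phasor to rectangular form:
  V1 = 148·(cos(-118.9°) + j·sin(-118.9°)) = -71.53 - j129.6 V
  V2 = 106·(cos(133.0°) + j·sin(133.0°)) = -72.29 + j77.52 V
Step 2 — Sum components: V_total = -143.8 - j52.05 V.
Step 3 — Convert to polar: |V_total| = 152.9 V, ∠V_total = -160.1°.

V_total = 152.9∠-160.1° V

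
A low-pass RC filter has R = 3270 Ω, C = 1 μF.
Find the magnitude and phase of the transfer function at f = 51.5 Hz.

Step 1 — Angular frequency: ω = 2π·51.5 = 323.6 rad/s.
Step 2 — Transfer function: H(jω) = 1/(1 + jωRC).
Step 3 — Denominator: 1 + jωRC = 1 + j·323.6·3270·1e-06 = 1 + j1.058.
Step 4 — H = 0.4718 - j0.4992.
Step 5 — Magnitude: |H| = 0.6869 (-3.3 dB); phase: φ = -46.6°.

|H| = 0.6869 (-3.3 dB), φ = -46.6°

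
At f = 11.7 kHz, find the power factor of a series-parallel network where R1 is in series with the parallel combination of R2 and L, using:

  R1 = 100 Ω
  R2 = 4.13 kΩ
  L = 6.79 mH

Step 1 — Angular frequency: ω = 2π·f = 2π·1.17e+04 = 7.351e+04 rad/s.
Step 2 — Component impedances:
  R1: Z = R = 100 Ω
  R2: Z = R = 4130 Ω
  L: Z = jωL = j·7.351e+04·0.00679 = 0 + j499.2 Ω
Step 3 — Parallel branch: R2 || L = 1/(1/R2 + 1/L) = 59.46 + j492 Ω.
Step 4 — Series with R1: Z_total = R1 + (R2 || L) = 159.5 + j492 Ω = 517.2∠72.0° Ω.
Step 5 — Power factor: PF = cos(φ) = Re(Z)/|Z| = 159.46/517.17 = 0.3083.
Step 6 — Type: Im(Z) = 492 ⇒ lagging (phase φ = 72.0°).

PF = 0.3083 (lagging, φ = 72.0°)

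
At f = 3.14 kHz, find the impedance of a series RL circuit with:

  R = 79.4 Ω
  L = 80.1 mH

Step 1 — Angular frequency: ω = 2π·f = 2π·3140 = 1.973e+04 rad/s.
Step 2 — Component impedances:
  R: Z = R = 79.4 Ω
  L: Z = jωL = j·1.973e+04·0.0801 = 0 + j1580 Ω
Step 3 — Series combination: Z_total = R + L = 79.4 + j1580 Ω = 1582∠87.1° Ω.

Z = 79.4 + j1580 Ω = 1582∠87.1° Ω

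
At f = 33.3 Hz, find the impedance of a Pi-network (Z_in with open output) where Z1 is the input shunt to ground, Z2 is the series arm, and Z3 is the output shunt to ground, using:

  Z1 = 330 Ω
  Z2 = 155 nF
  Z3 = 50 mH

Step 1 — Angular frequency: ω = 2π·f = 2π·33.3 = 209.2 rad/s.
Step 2 — Component impedances:
  Z1: Z = R = 330 Ω
  Z2: Z = 1/(jωC) = -j/(ω·C) = 0 - j3.084e+04 Ω
  Z3: Z = jωL = j·209.2·0.05 = 0 + j10.46 Ω
Step 3 — With open output, the series arm Z2 and the output shunt Z3 appear in series to ground: Z2 + Z3 = 0 - j3.082e+04 Ω.
Step 4 — Parallel with input shunt Z1: Z_in = Z1 || (Z2 + Z3) = 330 - j3.532 Ω = 330∠-0.6° Ω.

Z = 330 - j3.532 Ω = 330∠-0.6° Ω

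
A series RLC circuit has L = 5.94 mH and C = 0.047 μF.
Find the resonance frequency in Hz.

Step 1 — Resonance condition Im(Z)=0 gives ω₀ = 1/√(LC).
Step 2 — ω₀ = 1/√(0.00594·4.7e-08) = 5.985e+04 rad/s.
Step 3 — f₀ = ω₀/(2π) = 9525 Hz.

f₀ = 9525 Hz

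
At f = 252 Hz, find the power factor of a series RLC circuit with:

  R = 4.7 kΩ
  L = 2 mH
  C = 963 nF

Step 1 — Angular frequency: ω = 2π·f = 2π·252 = 1583 rad/s.
Step 2 — Component impedances:
  R: Z = R = 4700 Ω
  L: Z = jωL = j·1583·0.002 = 0 + j3.167 Ω
  C: Z = 1/(jωC) = -j/(ω·C) = 0 - j655.8 Ω
Step 3 — Series combination: Z_total = R + L + C = 4700 - j652.7 Ω = 4745∠-7.9° Ω.
Step 4 — Power factor: PF = cos(φ) = Re(Z)/|Z| = 4700/4745 = 0.9905.
Step 5 — Type: Im(Z) = -652.7 ⇒ leading (phase φ = -7.9°).

PF = 0.9905 (leading, φ = -7.9°)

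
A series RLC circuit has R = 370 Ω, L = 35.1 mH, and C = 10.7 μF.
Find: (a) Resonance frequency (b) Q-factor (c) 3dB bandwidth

Step 1 — Resonance condition Im(Z)=0 gives ω₀ = 1/√(LC).
Step 2 — ω₀ = 1/√(0.0351·1.07e-05) = 1632 rad/s.
Step 3 — f₀ = ω₀/(2π) = 259.7 Hz.
Step 4 — Series Q: Q = ω₀L/R = 1632·0.0351/370 = 0.1548.
Step 5 — 3dB bandwidth: Δω = ω₀/Q = 1.054e+04 rad/s; BW = Δω/(2π) = 1678 Hz.

(a) f₀ = 259.7 Hz  (b) Q = 0.1548  (c) BW = 1678 Hz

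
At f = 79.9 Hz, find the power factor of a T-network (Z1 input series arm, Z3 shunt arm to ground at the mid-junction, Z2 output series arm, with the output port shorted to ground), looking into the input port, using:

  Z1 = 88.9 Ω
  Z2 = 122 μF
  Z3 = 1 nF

Step 1 — Angular frequency: ω = 2π·f = 2π·79.9 = 502 rad/s.
Step 2 — Component impedances:
  Z1: Z = R = 88.9 Ω
  Z2: Z = 1/(jωC) = -j/(ω·C) = 0 - j16.33 Ω
  Z3: Z = 1/(jωC) = -j/(ω·C) = 0 - j1.992e+06 Ω
Step 3 — With the output port shorted to ground, the output series arm Z2 runs from the junction to ground; the shunt arm Z3 also runs from the junction to ground. They appear in parallel: Z3 || Z2 = 0 - j16.33 Ω.
Step 4 — Series with input arm Z1: Z_in = Z1 + (Z3 || Z2) = 88.9 - j16.33 Ω = 90.39∠-10.4° Ω.
Step 5 — Power factor: PF = cos(φ) = Re(Z)/|Z| = 88.9/90.39 = 0.9835.
Step 6 — Type: Im(Z) = -16.33 ⇒ leading (phase φ = -10.4°).

PF = 0.9835 (leading, φ = -10.4°)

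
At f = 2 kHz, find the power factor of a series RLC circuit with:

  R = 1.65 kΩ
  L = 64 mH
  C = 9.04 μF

Step 1 — Angular frequency: ω = 2π·f = 2π·2000 = 1.257e+04 rad/s.
Step 2 — Component impedances:
  R: Z = R = 1650 Ω
  L: Z = jωL = j·1.257e+04·0.064 = 0 + j804.2 Ω
  C: Z = 1/(jωC) = -j/(ω·C) = 0 - j8.803 Ω
Step 3 — Series combination: Z_total = R + L + C = 1650 + j795.4 Ω = 1832∠25.7° Ω.
Step 4 — Power factor: PF = cos(φ) = Re(Z)/|Z| = 1650/1831.7 = 0.9008.
Step 5 — Type: Im(Z) = 795.4 ⇒ lagging (phase φ = 25.7°).

PF = 0.9008 (lagging, φ = 25.7°)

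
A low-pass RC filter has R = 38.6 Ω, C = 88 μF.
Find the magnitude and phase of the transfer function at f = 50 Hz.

Step 1 — Angular frequency: ω = 2π·50 = 314.2 rad/s.
Step 2 — Transfer function: H(jω) = 1/(1 + jωRC).
Step 3 — Denominator: 1 + jωRC = 1 + j·314.2·38.6·8.8e-05 = 1 + j1.067.
Step 4 — H = 0.4676 - j0.4989.
Step 5 — Magnitude: |H| = 0.6838 (-3.3 dB); phase: φ = -46.9°.

|H| = 0.6838 (-3.3 dB), φ = -46.9°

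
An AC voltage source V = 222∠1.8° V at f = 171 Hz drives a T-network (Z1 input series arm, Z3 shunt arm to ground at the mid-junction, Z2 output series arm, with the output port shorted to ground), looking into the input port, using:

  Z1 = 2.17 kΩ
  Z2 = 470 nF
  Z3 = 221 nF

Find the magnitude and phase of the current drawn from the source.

Step 1 — Angular frequency: ω = 2π·f = 2π·171 = 1074 rad/s.
Step 2 — Component impedances:
  Z1: Z = R = 2170 Ω
  Z2: Z = 1/(jωC) = -j/(ω·C) = 0 - j1980 Ω
  Z3: Z = 1/(jωC) = -j/(ω·C) = 0 - j4211 Ω
Step 3 — With the output port shorted to ground, the output series arm Z2 runs from the junction to ground; the shunt arm Z3 also runs from the junction to ground. They appear in parallel: Z3 || Z2 = 0 - j1347 Ω.
Step 4 — Series with input arm Z1: Z_in = Z1 + (Z3 || Z2) = 2170 - j1347 Ω = 2554∠-31.8° Ω.
Step 5 — Source phasor: V = 222∠1.8° V = 221.9 + j6.973 V.
Step 6 — Ohm's law: I = V / Z_total = (221.9 + j6.973) / (2170 - j1347) = 0.07237 + j0.04814 A.
Step 7 — Convert to polar: |I| = 0.08692 A, ∠I = 33.6°.

I = 0.08692∠33.6° A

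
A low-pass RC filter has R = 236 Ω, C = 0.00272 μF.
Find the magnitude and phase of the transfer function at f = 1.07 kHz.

Step 1 — Angular frequency: ω = 2π·1070 = 6723 rad/s.
Step 2 — Transfer function: H(jω) = 1/(1 + jωRC).
Step 3 — Denominator: 1 + jωRC = 1 + j·6723·236·2.72e-09 = 1 + j0.004316.
Step 4 — H = 1 - j0.004316.
Step 5 — Magnitude: |H| = 1 (-0.0 dB); phase: φ = -0.2°.

|H| = 1 (-0.0 dB), φ = -0.2°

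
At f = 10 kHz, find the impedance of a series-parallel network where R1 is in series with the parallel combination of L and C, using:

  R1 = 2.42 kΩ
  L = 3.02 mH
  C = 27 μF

Step 1 — Angular frequency: ω = 2π·f = 2π·1e+04 = 6.283e+04 rad/s.
Step 2 — Component impedances:
  R1: Z = R = 2420 Ω
  L: Z = jωL = j·6.283e+04·0.00302 = 0 + j189.8 Ω
  C: Z = 1/(jωC) = -j/(ω·C) = 0 - j0.5895 Ω
Step 3 — Parallel branch: L || C = 1/(1/L + 1/C) = 0 - j0.5913 Ω.
Step 4 — Series with R1: Z_total = R1 + (L || C) = 2420 - j0.5913 Ω = 2420∠-0.0° Ω.

Z = 2420 - j0.5913 Ω = 2420∠-0.0° Ω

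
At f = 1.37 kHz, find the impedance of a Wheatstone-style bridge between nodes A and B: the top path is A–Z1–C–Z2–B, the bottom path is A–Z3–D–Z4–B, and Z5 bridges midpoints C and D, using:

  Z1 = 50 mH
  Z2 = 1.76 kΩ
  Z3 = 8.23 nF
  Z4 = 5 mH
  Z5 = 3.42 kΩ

Step 1 — Angular frequency: ω = 2π·f = 2π·1370 = 8608 rad/s.
Step 2 — Component impedances:
  Z1: Z = jωL = j·8608·0.05 = 0 + j430.4 Ω
  Z2: Z = R = 1760 Ω
  Z3: Z = 1/(jωC) = -j/(ω·C) = 0 - j1.412e+04 Ω
  Z4: Z = jωL = j·8608·0.005 = 0 + j43.04 Ω
  Z5: Z = R = 3420 Ω
Step 3 — Bridge requires nodal analysis (the Z5 bridge couples midpoints C and D, so the two paths cannot be reduced to a simple series/parallel combination). Setting node B to ground and injecting 1 A at node A, the 3-node admittance system at A, C, D solves to V_A = Z_AB = 1226 + j344.1 Ω = 1273∠15.7° Ω.

Z = 1226 + j344.1 Ω = 1273∠15.7° Ω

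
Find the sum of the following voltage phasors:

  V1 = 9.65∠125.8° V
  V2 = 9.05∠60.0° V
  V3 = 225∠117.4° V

Step 1 — Convert each phasor to rectangular form:
  V1 = 9.65·(cos(125.8°) + j·sin(125.8°)) = -5.645 + j7.827 V
  V2 = 9.05·(cos(60.0°) + j·sin(60.0°)) = 4.525 + j7.838 V
  V3 = 225·(cos(117.4°) + j·sin(117.4°)) = -103.5 + j199.8 V
Step 2 — Sum components: V_total = -104.7 + j215.4 V.
Step 3 — Convert to polar: |V_total| = 239.5 V, ∠V_total = 115.9°.

V_total = 239.5∠115.9° V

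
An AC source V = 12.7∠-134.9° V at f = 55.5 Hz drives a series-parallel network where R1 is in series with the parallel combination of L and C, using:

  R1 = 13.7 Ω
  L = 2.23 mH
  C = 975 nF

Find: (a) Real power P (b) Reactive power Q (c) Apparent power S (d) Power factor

Step 1 — Angular frequency: ω = 2π·f = 2π·55.5 = 348.7 rad/s.
Step 2 — Component impedances:
  R1: Z = R = 13.7 Ω
  L: Z = jωL = j·348.7·0.00223 = 0 + j0.7776 Ω
  C: Z = 1/(jωC) = -j/(ω·C) = 0 - j2941 Ω
Step 3 — Parallel branch: L || C = 1/(1/L + 1/C) = 0 + j0.7778 Ω.
Step 4 — Series with R1: Z_total = R1 + (L || C) = 13.7 + j0.7778 Ω = 13.72∠3.2° Ω.
Step 5 — Source phasor: V = 12.7∠-134.9° V = -8.965 - j8.996 V.
Step 6 — Current: I = V / Z = -0.6894 - j0.6175 A = 0.9255∠-138.1° A.
Step 7 — Complex power: S = V·I* = 11.74 + j0.6663 VA.
Step 8 — Real power: P = Re(S) = 11.74 W.
Step 9 — Reactive power: Q = Im(S) = 0.6663 VAR.
Step 10 — Apparent power: |S| = 11.75 VA.
Step 11 — Power factor: PF = P/|S| = 0.9984 (lagging).

(a) P = 11.74 W  (b) Q = 0.6663 VAR  (c) S = 11.75 VA  (d) PF = 0.9984 (lagging)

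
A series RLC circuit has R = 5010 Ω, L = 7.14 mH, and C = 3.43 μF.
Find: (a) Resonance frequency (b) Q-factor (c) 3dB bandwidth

Step 1 — Resonance: ω₀ = 1/√(LC) = 1/√(0.00714·3.43e-06) = 6390 rad/s.
Step 2 — f₀ = ω₀/(2π) = 1017 Hz.
Step 3 — Series Q: Q = ω₀L/R = 6390·0.00714/5010 = 0.009107.
Step 4 — Bandwidth: Δω = ω₀/Q = 7.017e+05 rad/s; BW = Δω/(2π) = 1.117e+05 Hz.

(a) f₀ = 1017 Hz  (b) Q = 0.009107  (c) BW = 1.117e+05 Hz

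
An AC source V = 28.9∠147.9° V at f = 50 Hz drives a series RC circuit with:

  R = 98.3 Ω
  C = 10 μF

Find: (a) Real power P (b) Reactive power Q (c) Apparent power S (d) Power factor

Step 1 — Angular frequency: ω = 2π·f = 2π·50 = 314.2 rad/s.
Step 2 — Component impedances:
  R: Z = R = 98.3 Ω
  C: Z = 1/(jωC) = -j/(ω·C) = 0 - j318.3 Ω
Step 3 — Series combination: Z_total = R + C = 98.3 - j318.3 Ω = 333.1∠-72.8° Ω.
Step 4 — Source phasor: V = 28.9∠147.9° V = -24.48 + j15.36 V.
Step 5 — Current: I = V / Z = -0.06573 - j0.05661 A = 0.08675∠-139.3° A.
Step 6 — Complex power: S = V·I* = 0.7398 - j2.395 VA.
Step 7 — Real power: P = Re(S) = 0.7398 W.
Step 8 — Reactive power: Q = Im(S) = -2.395 VAR.
Step 9 — Apparent power: |S| = 2.507 VA.
Step 10 — Power factor: PF = P/|S| = 0.2951 (leading).

(a) P = 0.7398 W  (b) Q = -2.395 VAR  (c) S = 2.507 VA  (d) PF = 0.2951 (leading)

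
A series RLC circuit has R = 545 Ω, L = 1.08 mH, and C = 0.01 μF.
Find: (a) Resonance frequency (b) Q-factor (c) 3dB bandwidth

Step 1 — Resonance condition Im(Z)=0 gives ω₀ = 1/√(LC).
Step 2 — ω₀ = 1/√(0.00108·1e-08) = 3.043e+05 rad/s.
Step 3 — f₀ = ω₀/(2π) = 4.843e+04 Hz.
Step 4 — Series Q: Q = ω₀L/R = 3.043e+05·0.00108/545 = 0.603.
Step 5 — 3dB bandwidth: Δω = ω₀/Q = 5.046e+05 rad/s; BW = Δω/(2π) = 8.031e+04 Hz.

(a) f₀ = 4.843e+04 Hz  (b) Q = 0.603  (c) BW = 8.031e+04 Hz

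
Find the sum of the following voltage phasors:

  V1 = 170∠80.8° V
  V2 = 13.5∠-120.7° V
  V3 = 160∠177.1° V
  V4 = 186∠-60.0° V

Step 1 — Convert each phasor to rectangular form:
  V1 = 170·(cos(80.8°) + j·sin(80.8°)) = 27.18 + j167.8 V
  V2 = 13.5·(cos(-120.7°) + j·sin(-120.7°)) = -6.892 - j11.61 V
  V3 = 160·(cos(177.1°) + j·sin(177.1°)) = -159.8 + j8.095 V
  V4 = 186·(cos(-60.0°) + j·sin(-60.0°)) = 93 - j161.1 V
Step 2 — Sum components: V_total = -46.51 + j3.219 V.
Step 3 — Convert to polar: |V_total| = 46.62 V, ∠V_total = 176.0°.

V_total = 46.62∠176.0° V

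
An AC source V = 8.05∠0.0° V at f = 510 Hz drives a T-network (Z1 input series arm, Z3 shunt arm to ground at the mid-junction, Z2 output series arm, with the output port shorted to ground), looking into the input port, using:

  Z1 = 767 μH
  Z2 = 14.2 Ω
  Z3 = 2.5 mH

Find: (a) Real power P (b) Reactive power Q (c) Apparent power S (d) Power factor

Step 1 — Angular frequency: ω = 2π·f = 2π·510 = 3204 rad/s.
Step 2 — Component impedances:
  Z1: Z = jωL = j·3204·0.000767 = 0 + j2.458 Ω
  Z2: Z = R = 14.2 Ω
  Z3: Z = jωL = j·3204·0.0025 = 0 + j8.011 Ω
Step 3 — With the output port shorted to ground, the output series arm Z2 runs from the junction to ground; the shunt arm Z3 also runs from the junction to ground. They appear in parallel: Z3 || Z2 = 3.428 + j6.077 Ω.
Step 4 — Series with input arm Z1: Z_in = Z1 + (Z3 || Z2) = 3.428 + j8.535 Ω = 9.198∠68.1° Ω.
Step 5 — Source phasor: V = 8.05∠0.0° V = 8.05 V.
Step 6 — Current: I = V / Z = 0.3262 - j0.8122 A = 0.8752∠-68.1° A.
Step 7 — Complex power: S = V·I* = 2.626 + j6.538 VA.
Step 8 — Real power: P = Re(S) = 2.626 W.
Step 9 — Reactive power: Q = Im(S) = 6.538 VAR.
Step 10 — Apparent power: |S| = 7.046 VA.
Step 11 — Power factor: PF = P/|S| = 0.3727 (lagging).

(a) P = 2.626 W  (b) Q = 6.538 VAR  (c) S = 7.046 VA  (d) PF = 0.3727 (lagging)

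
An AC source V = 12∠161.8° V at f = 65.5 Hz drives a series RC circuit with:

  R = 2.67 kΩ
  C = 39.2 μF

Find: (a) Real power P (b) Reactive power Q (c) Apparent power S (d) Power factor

Step 1 — Angular frequency: ω = 2π·f = 2π·65.5 = 411.5 rad/s.
Step 2 — Component impedances:
  R: Z = R = 2670 Ω
  C: Z = 1/(jωC) = -j/(ω·C) = 0 - j61.99 Ω
Step 3 — Series combination: Z_total = R + C = 2670 - j61.99 Ω = 2671∠-1.3° Ω.
Step 4 — Source phasor: V = 12∠161.8° V = -11.4 + j3.748 V.
Step 5 — Current: I = V / Z = -0.0043 + j0.001304 A = 0.004493∠163.1° A.
Step 6 — Complex power: S = V·I* = 0.0539 - j0.001251 VA.
Step 7 — Real power: P = Re(S) = 0.0539 W.
Step 8 — Reactive power: Q = Im(S) = -0.001251 VAR.
Step 9 — Apparent power: |S| = 0.05392 VA.
Step 10 — Power factor: PF = P/|S| = 0.9997 (leading).

(a) P = 0.0539 W  (b) Q = -0.001251 VAR  (c) S = 0.05392 VA  (d) PF = 0.9997 (leading)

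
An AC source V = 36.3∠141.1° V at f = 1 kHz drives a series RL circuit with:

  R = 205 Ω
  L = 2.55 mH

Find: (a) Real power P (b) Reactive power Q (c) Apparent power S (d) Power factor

Step 1 — Angular frequency: ω = 2π·f = 2π·1000 = 6283 rad/s.
Step 2 — Component impedances:
  R: Z = R = 205 Ω
  L: Z = jωL = j·6283·0.00255 = 0 + j16.02 Ω
Step 3 — Series combination: Z_total = R + L = 205 + j16.02 Ω = 205.6∠4.5° Ω.
Step 4 — Source phasor: V = 36.3∠141.1° V = -28.25 + j22.8 V.
Step 5 — Current: I = V / Z = -0.1283 + j0.1212 A = 0.1765∠136.6° A.
Step 6 — Complex power: S = V·I* = 6.389 + j0.4993 VA.
Step 7 — Real power: P = Re(S) = 6.389 W.
Step 8 — Reactive power: Q = Im(S) = 0.4993 VAR.
Step 9 — Apparent power: |S| = 6.408 VA.
Step 10 — Power factor: PF = P/|S| = 0.997 (lagging).

(a) P = 6.389 W  (b) Q = 0.4993 VAR  (c) S = 6.408 VA  (d) PF = 0.997 (lagging)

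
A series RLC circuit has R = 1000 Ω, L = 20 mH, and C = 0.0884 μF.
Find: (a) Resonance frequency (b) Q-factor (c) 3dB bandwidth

Step 1 — Resonance: ω₀ = 1/√(LC) = 1/√(0.02·8.84e-08) = 2.378e+04 rad/s.
Step 2 — f₀ = ω₀/(2π) = 3785 Hz.
Step 3 — Series Q: Q = ω₀L/R = 2.378e+04·0.02/1000 = 0.4757.
Step 4 — Bandwidth: Δω = ω₀/Q = 5e+04 rad/s; BW = Δω/(2π) = 7958 Hz.

(a) f₀ = 3785 Hz  (b) Q = 0.4757  (c) BW = 7958 Hz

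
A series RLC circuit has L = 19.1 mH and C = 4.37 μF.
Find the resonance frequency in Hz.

Step 1 — Resonance condition Im(Z)=0 gives ω₀ = 1/√(LC).
Step 2 — ω₀ = 1/√(0.0191·4.37e-06) = 3461 rad/s.
Step 3 — f₀ = ω₀/(2π) = 550.9 Hz.

f₀ = 550.9 Hz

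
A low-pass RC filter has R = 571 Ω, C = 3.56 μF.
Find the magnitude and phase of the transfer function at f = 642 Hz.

Step 1 — Angular frequency: ω = 2π·642 = 4034 rad/s.
Step 2 — Transfer function: H(jω) = 1/(1 + jωRC).
Step 3 — Denominator: 1 + jωRC = 1 + j·4034·571·3.56e-06 = 1 + j8.2.
Step 4 — H = 0.01466 - j0.1202.
Step 5 — Magnitude: |H| = 0.1211 (-18.3 dB); phase: φ = -83.0°.

|H| = 0.1211 (-18.3 dB), φ = -83.0°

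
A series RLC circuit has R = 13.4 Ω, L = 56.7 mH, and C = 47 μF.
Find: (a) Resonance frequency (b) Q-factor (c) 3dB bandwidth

Step 1 — Resonance: ω₀ = 1/√(LC) = 1/√(0.0567·4.7e-05) = 612.6 rad/s.
Step 2 — f₀ = ω₀/(2π) = 97.49 Hz.
Step 3 — Series Q: Q = ω₀L/R = 612.6·0.0567/13.4 = 2.592.
Step 4 — Bandwidth: Δω = ω₀/Q = 236.3 rad/s; BW = Δω/(2π) = 37.61 Hz.

(a) f₀ = 97.49 Hz  (b) Q = 2.592  (c) BW = 37.61 Hz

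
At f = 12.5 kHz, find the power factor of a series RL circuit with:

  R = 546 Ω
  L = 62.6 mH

Step 1 — Angular frequency: ω = 2π·f = 2π·1.25e+04 = 7.854e+04 rad/s.
Step 2 — Component impedances:
  R: Z = R = 546 Ω
  L: Z = jωL = j·7.854e+04·0.0626 = 0 + j4917 Ω
Step 3 — Series combination: Z_total = R + L = 546 + j4917 Ω = 4947∠83.7° Ω.
Step 4 — Power factor: PF = cos(φ) = Re(Z)/|Z| = 546/4947 = 0.1104.
Step 5 — Type: Im(Z) = 4917 ⇒ lagging (phase φ = 83.7°).

PF = 0.1104 (lagging, φ = 83.7°)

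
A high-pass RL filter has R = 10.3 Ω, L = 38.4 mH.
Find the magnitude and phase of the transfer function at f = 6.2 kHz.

Step 1 — Angular frequency: ω = 2π·6200 = 3.896e+04 rad/s.
Step 2 — Transfer function: H(jω) = jωL/(R + jωL).
Step 3 — Numerator jωL = j·1496; denominator R + jωL = 10.3 + j1496.
Step 4 — H = 1 + j0.006885.
Step 5 — Magnitude: |H| = 1 (-0.0 dB); phase: φ = 0.4°.

|H| = 1 (-0.0 dB), φ = 0.4°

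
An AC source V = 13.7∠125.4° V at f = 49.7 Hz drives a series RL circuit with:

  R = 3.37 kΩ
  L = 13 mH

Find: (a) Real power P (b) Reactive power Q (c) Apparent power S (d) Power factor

Step 1 — Angular frequency: ω = 2π·f = 2π·49.7 = 312.3 rad/s.
Step 2 — Component impedances:
  R: Z = R = 3370 Ω
  L: Z = jωL = j·312.3·0.013 = 0 + j4.06 Ω
Step 3 — Series combination: Z_total = R + L = 3370 + j4.06 Ω = 3370∠0.1° Ω.
Step 4 — Source phasor: V = 13.7∠125.4° V = -7.936 + j11.17 V.
Step 5 — Current: I = V / Z = -0.002351 + j0.003317 A = 0.004065∠125.3° A.
Step 6 — Complex power: S = V·I* = 0.05569 + j6.709e-05 VA.
Step 7 — Real power: P = Re(S) = 0.05569 W.
Step 8 — Reactive power: Q = Im(S) = 6.709e-05 VAR.
Step 9 — Apparent power: |S| = 0.05569 VA.
Step 10 — Power factor: PF = P/|S| = 1 (lagging).

(a) P = 0.05569 W  (b) Q = 6.709e-05 VAR  (c) S = 0.05569 VA  (d) PF = 1 (lagging)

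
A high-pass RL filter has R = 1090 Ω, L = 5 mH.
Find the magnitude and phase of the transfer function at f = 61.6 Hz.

Step 1 — Angular frequency: ω = 2π·61.6 = 387 rad/s.
Step 2 — Transfer function: H(jω) = jωL/(R + jωL).
Step 3 — Numerator jωL = j·1.935; denominator R + jωL = 1090 + j1.935.
Step 4 — H = 3.152e-06 + j0.001775.
Step 5 — Magnitude: |H| = 0.001775 (-55.0 dB); phase: φ = 89.9°.

|H| = 0.001775 (-55.0 dB), φ = 89.9°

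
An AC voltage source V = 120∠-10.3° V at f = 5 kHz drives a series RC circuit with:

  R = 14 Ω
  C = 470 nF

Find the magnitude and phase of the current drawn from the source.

Step 1 — Angular frequency: ω = 2π·f = 2π·5000 = 3.142e+04 rad/s.
Step 2 — Component impedances:
  R: Z = R = 14 Ω
  C: Z = 1/(jωC) = -j/(ω·C) = 0 - j67.73 Ω
Step 3 — Series combination: Z_total = R + C = 14 - j67.73 Ω = 69.16∠-78.3° Ω.
Step 4 — Source phasor: V = 120∠-10.3° V = 118.1 - j21.46 V.
Step 5 — Ohm's law: I = V / Z_total = (118.1 - j21.46) / (14 - j67.73) = 0.6494 + j1.609 A.
Step 6 — Convert to polar: |I| = 1.735 A, ∠I = 68.0°.

I = 1.735∠68.0° A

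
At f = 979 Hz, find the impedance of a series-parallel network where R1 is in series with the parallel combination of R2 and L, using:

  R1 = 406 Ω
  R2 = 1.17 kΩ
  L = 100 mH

Step 1 — Angular frequency: ω = 2π·f = 2π·979 = 6151 rad/s.
Step 2 — Component impedances:
  R1: Z = R = 406 Ω
  R2: Z = R = 1170 Ω
  L: Z = jωL = j·6151·0.1 = 0 + j615.1 Ω
Step 3 — Parallel branch: R2 || L = 1/(1/R2 + 1/L) = 253.4 + j481.9 Ω.
Step 4 — Series with R1: Z_total = R1 + (R2 || L) = 659.4 + j481.9 Ω = 816.7∠36.2° Ω.

Z = 659.4 + j481.9 Ω = 816.7∠36.2° Ω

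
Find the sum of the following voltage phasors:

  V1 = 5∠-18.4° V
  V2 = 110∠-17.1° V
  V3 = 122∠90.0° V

Step 1 — Convert each phasor to rectangular form:
  V1 = 5·(cos(-18.4°) + j·sin(-18.4°)) = 4.744 - j1.578 V
  V2 = 110·(cos(-17.1°) + j·sin(-17.1°)) = 105.1 - j32.34 V
  V3 = 122·(cos(90.0°) + j·sin(90.0°)) = 0 + j122 V
Step 2 — Sum components: V_total = 109.9 + j88.08 V.
Step 3 — Convert to polar: |V_total| = 140.8 V, ∠V_total = 38.7°.

V_total = 140.8∠38.7° V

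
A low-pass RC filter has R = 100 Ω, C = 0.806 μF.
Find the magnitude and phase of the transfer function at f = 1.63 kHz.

Step 1 — Angular frequency: ω = 2π·1630 = 1.024e+04 rad/s.
Step 2 — Transfer function: H(jω) = 1/(1 + jωRC).
Step 3 — Denominator: 1 + jωRC = 1 + j·1.024e+04·100·8.06e-07 = 1 + j0.8255.
Step 4 — H = 0.5947 - j0.4909.
Step 5 — Magnitude: |H| = 0.7712 (-2.3 dB); phase: φ = -39.5°.

|H| = 0.7712 (-2.3 dB), φ = -39.5°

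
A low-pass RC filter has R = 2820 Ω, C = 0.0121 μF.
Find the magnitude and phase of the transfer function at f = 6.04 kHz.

Step 1 — Angular frequency: ω = 2π·6040 = 3.795e+04 rad/s.
Step 2 — Transfer function: H(jω) = 1/(1 + jωRC).
Step 3 — Denominator: 1 + jωRC = 1 + j·3.795e+04·2820·1.21e-08 = 1 + j1.295.
Step 4 — H = 0.3736 - j0.4838.
Step 5 — Magnitude: |H| = 0.6112 (-4.3 dB); phase: φ = -52.3°.

|H| = 0.6112 (-4.3 dB), φ = -52.3°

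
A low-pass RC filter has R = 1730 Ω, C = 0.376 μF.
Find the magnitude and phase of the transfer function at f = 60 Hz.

Step 1 — Angular frequency: ω = 2π·60 = 377 rad/s.
Step 2 — Transfer function: H(jω) = 1/(1 + jωRC).
Step 3 — Denominator: 1 + jωRC = 1 + j·377·1730·3.76e-07 = 1 + j0.2452.
Step 4 — H = 0.9433 - j0.2313.
Step 5 — Magnitude: |H| = 0.9712 (-0.3 dB); phase: φ = -13.8°.

|H| = 0.9712 (-0.3 dB), φ = -13.8°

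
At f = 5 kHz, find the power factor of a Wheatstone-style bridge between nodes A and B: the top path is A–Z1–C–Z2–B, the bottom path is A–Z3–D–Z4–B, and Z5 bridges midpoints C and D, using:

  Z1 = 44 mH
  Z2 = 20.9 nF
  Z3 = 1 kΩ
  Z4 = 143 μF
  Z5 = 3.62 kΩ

Step 1 — Angular frequency: ω = 2π·f = 2π·5000 = 3.142e+04 rad/s.
Step 2 — Component impedances:
  Z1: Z = jωL = j·3.142e+04·0.044 = 0 + j1382 Ω
  Z2: Z = 1/(jωC) = -j/(ω·C) = 0 - j1523 Ω
  Z3: Z = R = 1000 Ω
  Z4: Z = 1/(jωC) = -j/(ω·C) = 0 - j0.2226 Ω
  Z5: Z = R = 3620 Ω
Step 3 — Bridge requires nodal analysis (the Z5 bridge couples midpoints C and D, so the two paths cannot be reduced to a simple series/parallel combination). Setting node B to ground and injecting 1 A at node A, the 3-node admittance system at A, C, D solves to V_A = Z_AB = 354.6 + j36.88 Ω = 356.5∠5.9° Ω.
Step 4 — Power factor: PF = cos(φ) = Re(Z)/|Z| = 354.57/356.49 = 0.9946.
Step 5 — Type: Im(Z) = 36.88 ⇒ lagging (phase φ = 5.9°).

PF = 0.9946 (lagging, φ = 5.9°)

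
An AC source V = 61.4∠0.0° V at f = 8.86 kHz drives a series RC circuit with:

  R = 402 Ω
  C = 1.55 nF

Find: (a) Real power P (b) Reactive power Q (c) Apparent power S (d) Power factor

Step 1 — Angular frequency: ω = 2π·f = 2π·8860 = 5.567e+04 rad/s.
Step 2 — Component impedances:
  R: Z = R = 402 Ω
  C: Z = 1/(jωC) = -j/(ω·C) = 0 - j1.159e+04 Ω
Step 3 — Series combination: Z_total = R + C = 402 - j1.159e+04 Ω = 1.16e+04∠-88.0° Ω.
Step 4 — Source phasor: V = 61.4∠0.0° V = 61.4 V.
Step 5 — Current: I = V / Z = 0.0001836 + j0.005292 A = 0.005295∠88.0° A.
Step 6 — Complex power: S = V·I* = 0.01127 - j0.3249 VA.
Step 7 — Real power: P = Re(S) = 0.01127 W.
Step 8 — Reactive power: Q = Im(S) = -0.3249 VAR.
Step 9 — Apparent power: |S| = 0.3251 VA.
Step 10 — Power factor: PF = P/|S| = 0.03467 (leading).

(a) P = 0.01127 W  (b) Q = -0.3249 VAR  (c) S = 0.3251 VA  (d) PF = 0.03467 (leading)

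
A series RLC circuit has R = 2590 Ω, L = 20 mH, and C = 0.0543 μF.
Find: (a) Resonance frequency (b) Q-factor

Step 1 — Resonance condition Im(Z)=0 gives ω₀ = 1/√(LC).
Step 2 — ω₀ = 1/√(0.02·5.43e-08) = 3.034e+04 rad/s.
Step 3 — f₀ = ω₀/(2π) = 4830 Hz.
Step 4 — Series Q: Q = ω₀L/R = 3.034e+04·0.02/2590 = 0.2343.

(a) f₀ = 4830 Hz  (b) Q = 0.2343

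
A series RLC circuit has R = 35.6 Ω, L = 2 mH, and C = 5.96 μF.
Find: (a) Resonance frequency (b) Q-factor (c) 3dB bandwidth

Step 1 — Resonance: ω₀ = 1/√(LC) = 1/√(0.002·5.96e-06) = 9159 rad/s.
Step 2 — f₀ = ω₀/(2π) = 1458 Hz.
Step 3 — Series Q: Q = ω₀L/R = 9159·0.002/35.6 = 0.5146.
Step 4 — Bandwidth: Δω = ω₀/Q = 1.78e+04 rad/s; BW = Δω/(2π) = 2833 Hz.

(a) f₀ = 1458 Hz  (b) Q = 0.5146  (c) BW = 2833 Hz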